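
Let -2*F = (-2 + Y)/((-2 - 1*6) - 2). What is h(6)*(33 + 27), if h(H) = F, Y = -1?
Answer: -9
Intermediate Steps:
F = -3/20 (F = -(-2 - 1)/(2*((-2 - 1*6) - 2)) = -(-3)/(2*((-2 - 6) - 2)) = -(-3)/(2*(-8 - 2)) = -(-3)/(2*(-10)) = -(-3)*(-1)/(2*10) = -1/2*3/10 = -3/20 ≈ -0.15000)
h(H) = -3/20
h(6)*(33 + 27) = -3*(33 + 27)/20 = -3/20*60 = -9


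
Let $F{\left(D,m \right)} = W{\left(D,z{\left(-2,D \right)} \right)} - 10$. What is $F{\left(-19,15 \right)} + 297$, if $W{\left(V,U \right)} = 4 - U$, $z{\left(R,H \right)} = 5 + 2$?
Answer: $284$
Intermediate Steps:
$z{\left(R,H \right)} = 7$
$F{\left(D,m \right)} = -13$ ($F{\left(D,m \right)} = \left(4 - 7\right) - 10 = -3 - 10 = -13$)
$F{\left(-19,15 \right)} + 297 = -13 + 297 = 284$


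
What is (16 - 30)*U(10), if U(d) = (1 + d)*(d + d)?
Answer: -3080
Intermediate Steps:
U(d) = 2*d*(1 + d) (U(d) = (1 + d)*(2*d) = 2*d*(1 + d))
(16 - 30)*U(10) = (16 - 30)*(2*10*(1 + 10)) = -28*10*11 = -14*220 = -3080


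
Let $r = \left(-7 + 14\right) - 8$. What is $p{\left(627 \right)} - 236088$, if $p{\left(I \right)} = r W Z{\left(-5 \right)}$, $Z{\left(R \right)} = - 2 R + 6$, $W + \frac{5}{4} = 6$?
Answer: $-236164$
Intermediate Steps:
$W = \frac{19}{4}$ ($W = - \frac{5}{4} + 6 = \frac{19}{4} \approx 4.75$)
$Z{\left(R \right)} = 6 - 2 R$
$r = -1$ ($r = 7 - 8 = -1$)
$p{\left(I \right)} = -76$ ($p{\left(I \right)} = - \frac{19 \left(6 - -10\right)}{4} = - \frac{19 \left(6 + 10\right)}{4} = - \frac{19 \cdot 16}{4} = \left(-1\right) 76 = -76$)
$p{\left(627 \right)} - 236088 = -76 - 236088 = -236164$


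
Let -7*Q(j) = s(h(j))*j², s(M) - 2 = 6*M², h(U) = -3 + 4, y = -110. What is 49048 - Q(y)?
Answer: 440136/7 ≈ 62877.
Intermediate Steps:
h(U) = 1
s(M) = 2 + 6*M²
Q(j) = -8*j²/7 (Q(j) = -(2 + 6*1²)*j²/7 = -(2 + 6*1)*j²/7 = -(2 + 6)*j²/7 = -8*j²/7)
49048 - Q(y) = 49048 - (-8)*(-110)²/7 = 49048 - (-8)*12100/7 = 49048 - 1*(-96800/7) = 49048 + 96800/7 = 440136/7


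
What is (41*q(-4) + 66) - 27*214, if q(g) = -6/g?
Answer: -11301/2 ≈ -5650.5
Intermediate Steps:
(41*q(-4) + 66) - 27*214 = (41*(-6/(-4)) + 66) - 27*214 = (41*(-6*(-1/4)) + 66) - 5778 = (41*(3/2) + 66) - 5778 = (123/2 + 66) - 5778 = 255/2 - 5778 = -11301/2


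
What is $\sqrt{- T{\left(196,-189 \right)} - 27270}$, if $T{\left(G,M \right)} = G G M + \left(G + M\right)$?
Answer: $\sqrt{7233347} \approx 2689.5$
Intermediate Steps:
$T{\left(G,M \right)} = G + M + M G^{2}$ ($T{\left(G,M \right)} = G^{2} M + \left(G + M\right) = M G^{2} + \left(G + M\right) = G + M + M G^{2}$)
$\sqrt{- T{\left(196,-189 \right)} - 27270} = \sqrt{- (196 - 189 - 189 \cdot 196^{2}) - 27270} = \sqrt{- (196 - 189 - 7260624) - 27270} = \sqrt{\left(-1\right) \left(-7260617\right) - 27270} = \sqrt{7260617 - 27270} = \sqrt{7233347}$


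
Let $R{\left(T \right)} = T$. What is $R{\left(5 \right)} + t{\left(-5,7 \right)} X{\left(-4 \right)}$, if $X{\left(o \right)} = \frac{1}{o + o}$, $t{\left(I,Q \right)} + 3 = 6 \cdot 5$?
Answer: $\frac{13}{8} \approx 1.625$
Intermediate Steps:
$t{\left(I,Q \right)} = 27$ ($t{\left(I,Q \right)} = -3 + 6 \cdot 5 = -3 + 30 = 27$)
$X{\left(o \right)} = \frac{1}{2 o}$
$R{\left(5 \right)} + t{\left(-5,7 \right)} X{\left(-4 \right)} = 5 + 27 \frac{1}{2 \left(-4\right)} = 5 + 27 \cdot \frac{1}{2} \left(- \frac{1}{4}\right) = 5 + 27 \left(- \frac{1}{8}\right) = 5 - \frac{27}{8} = \frac{13}{8}$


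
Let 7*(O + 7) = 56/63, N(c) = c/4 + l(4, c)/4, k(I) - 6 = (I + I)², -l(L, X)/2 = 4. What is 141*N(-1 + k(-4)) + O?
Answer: 540131/252 ≈ 2143.4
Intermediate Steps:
l(L, X) = -8 (l(L, X) = -2*4 = -8)
k(I) = 6 + 4*I² (k(I) = 6 + (I + I)² = 6 + (2*I)² = 6 + 4*I²)
N(c) = -2 + c/4 (N(c) = c/4 - 8/4 = c*(¼) - 8*¼ = c/4 - 2 = -2 + c/4)
O = -433/63 (O = -7 + (56/63)/7 = -7 + (56*(1/63))/7 = -7 + (⅐)*(8/9) = -7 + 8/63 = -433/63 ≈ -6.8730)
141*N(-1 + k(-4)) + O = 141*(-2 + (-1 + (6 + 4*(-4)²))/4) - 433/63 = 141*(-2 + (-1 + (6 + 4*16))/4) - 433/63 = 141*(-2 + (-1 + (6 + 64))/4) - 433/63 = 141*(-2 + (-1 + 70)/4) - 433/63 = 141*(-2 + (¼)*69) - 433/63 = 141*(-2 + 69/4) - 433/63 = 141*(61/4) - 433/63 = 8601/4 - 433/63 = 540131/252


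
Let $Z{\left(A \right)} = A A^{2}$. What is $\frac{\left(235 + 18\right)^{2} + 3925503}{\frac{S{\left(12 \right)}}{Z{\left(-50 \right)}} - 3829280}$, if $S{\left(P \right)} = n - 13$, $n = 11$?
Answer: $- \frac{249344500000}{239329999999} \approx -1.0418$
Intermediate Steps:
$Z{\left(A \right)} = A^{3}$
$S{\left(P \right)} = -2$ ($S{\left(P \right)} = 11 - 13 = -2$)
$\frac{\left(235 + 18\right)^{2} + 3925503}{\frac{S{\left(12 \right)}}{Z{\left(-50 \right)}} - 3829280} = \frac{\left(235 + 18\right)^{2} + 3925503}{- \frac{2}{\left(-50\right)^{3}} - 3829280} = \frac{253^{2} + 3925503}{- \frac{2}{-125000} - 3829280} = \frac{64009 + 3925503}{\left(-2\right) \left(- \frac{1}{125000}\right) - 3829280} = \frac{3989512}{\frac{1}{62500} - 3829280} = \frac{3989512}{- \frac{239329999999}{62500}} = 3989512 \left(- \frac{62500}{239329999999}\right) = - \frac{249344500000}{239329999999}$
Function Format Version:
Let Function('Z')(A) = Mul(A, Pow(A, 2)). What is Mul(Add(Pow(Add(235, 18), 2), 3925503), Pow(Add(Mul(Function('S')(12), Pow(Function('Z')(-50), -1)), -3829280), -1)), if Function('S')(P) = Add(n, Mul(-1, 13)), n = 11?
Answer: Rational(-249344500000, 239329999999) ≈ -1.0418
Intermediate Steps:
Function('Z')(A) = Pow(A, 3)
Function('S')(P) = -2 (Function('S')(P) = Add(11, Mul(-1, 13)) = Add(11, -13) = -2)
Mul(Add(Pow(Add(235, 18), 2), 3925503), Pow(Add(Mul(Function('S')(12), Pow(Function('Z')(-50), -1)), -3829280), -1)) = Mul(Add(Pow(Add(235, 18), 2), 3925503), Pow(Add(Mul(-2, Pow(Pow(-50, 3), -1)), -3829280), -1)) = Mul(Add(Pow(253, 2), 3925503), Pow(Add(Mul(-2, Pow(-125000, -1)), -3829280), -1)) = Mul(Add(64009, 3925503), Pow(Add(Mul(-2, Rational(-1, 125000)), -3829280), -1)) = Mul(3989512, Pow(Add(Rational(1, 62500), -3829280), -1)) = Mul(3989512, Pow(Rational(-239329999999, 62500), -1)) = Mul(3989512, Rational(-62500, 239329999999)) = Rational(-249344500000, 239329999999)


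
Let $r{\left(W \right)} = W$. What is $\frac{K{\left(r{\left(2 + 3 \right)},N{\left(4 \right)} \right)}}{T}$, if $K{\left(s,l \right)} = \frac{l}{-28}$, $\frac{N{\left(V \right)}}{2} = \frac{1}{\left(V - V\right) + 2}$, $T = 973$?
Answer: $- \frac{1}{27244} \approx -3.6705 \cdot 10^{-5}$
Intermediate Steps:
$N{\left(V \right)} = 1$ ($N{\left(V \right)} = \frac{2}{\left(V - V\right) + 2} = \frac{2}{0 + 2} = \frac{2}{2} = 2 \cdot \frac{1}{2} = 1$)
$K{\left(s,l \right)} = - \frac{l}{28}$ ($K{\left(s,l \right)} = l \left(- \frac{1}{28}\right) = - \frac{l}{28}$)
$\frac{K{\left(r{\left(2 + 3 \right)},N{\left(4 \right)} \right)}}{T} = \frac{\left(- \frac{1}{28}\right) 1}{973} = \left(- \frac{1}{28}\right) \frac{1}{973} = - \frac{1}{27244}$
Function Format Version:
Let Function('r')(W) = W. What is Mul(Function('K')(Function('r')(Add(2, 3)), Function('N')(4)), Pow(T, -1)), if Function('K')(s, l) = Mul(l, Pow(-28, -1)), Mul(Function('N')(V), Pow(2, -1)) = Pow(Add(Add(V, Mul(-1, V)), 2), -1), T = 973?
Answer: Rational(-1, 27244) ≈ -3.6705e-5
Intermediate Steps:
Function('N')(V) = 1 (Function('N')(V) = Mul(2, Pow(Add(Add(V, Mul(-1, V)), 2), -1)) = Mul(2, Pow(Add(0, 2), -1)) = Mul(2, Pow(2, -1)) = Mul(2, Rational(1, 2)) = 1)
Function('K')(s, l) = Mul(Rational(-1, 28), l) (Function('K')(s, l) = Mul(l, Rational(-1, 28)) = Mul(Rational(-1, 28), l))
Mul(Function('K')(Function('r')(Add(2, 3)), Function('N')(4)), Pow(T, -1)) = Mul(Mul(Rational(-1, 28), 1), Pow(973, -1)) = Mul(Rational(-1, 28), Rational(1, 973)) = Rational(-1, 27244)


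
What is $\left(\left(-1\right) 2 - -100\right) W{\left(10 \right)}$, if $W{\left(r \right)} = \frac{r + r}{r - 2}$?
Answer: $245$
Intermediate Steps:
$W{\left(r \right)} = \frac{2 r}{-2 + r}$
$\left(\left(-1\right) 2 - -100\right) W{\left(10 \right)} = \left(\left(-1\right) 2 - -100\right) 2 \cdot 10 \frac{1}{-2 + 10} = \left(-2 + 100\right) 2 \cdot 10 \cdot \frac{1}{8} = 98 \cdot 2 \cdot 10 \cdot \frac{1}{8} = 98 \cdot \frac{5}{2} = 245$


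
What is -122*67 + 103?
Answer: -8071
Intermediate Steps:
-122*67 + 103 = -8174 + 103 = -8071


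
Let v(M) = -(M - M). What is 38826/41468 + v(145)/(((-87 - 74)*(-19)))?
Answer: 19413/20734 ≈ 0.93629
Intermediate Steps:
v(M) = 0 (v(M) = -1*0 = 0)
38826/41468 + v(145)/(((-87 - 74)*(-19))) = 38826/41468 + 0/(((-87 - 74)*(-19))) = 38826*(1/41468) + 0/((-161*(-19))) = 19413/20734 + 0/3059 = 19413/20734 + 0*(1/3059) = 19413/20734 + 0 = 19413/20734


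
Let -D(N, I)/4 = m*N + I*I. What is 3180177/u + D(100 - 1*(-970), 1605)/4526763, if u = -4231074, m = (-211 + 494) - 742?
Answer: -5520143076219/2128118803718 ≈ -2.5939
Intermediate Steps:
m = -459 (m = 283 - 742 = -459)
D(N, I) = -4*I**2 + 1836*N (D(N, I) = -4*(-459*N + I*I) = -4*(-459*N + I**2) = -4*(I**2 - 459*N) = -4*I**2 + 1836*N)
3180177/u + D(100 - 1*(-970), 1605)/4526763 = 3180177/(-4231074) + (-4*1605**2 + 1836*(100 - 1*(-970)))/4526763 = 3180177*(-1/4231074) + (-4*2576025 + 1836*(100 + 970))*(1/4526763) = -1060059/1410358 + (-10304100 + 1836*1070)*(1/4526763) = -1060059/1410358 + (-10304100 + 1964520)*(1/4526763) = -1060059/1410358 - 8339580*1/4526763 = -1060059/1410358 - 2779860/1508921 = -5520143076219/2128118803718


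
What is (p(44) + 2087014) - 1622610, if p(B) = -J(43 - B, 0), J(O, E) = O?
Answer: 464405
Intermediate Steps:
p(B) = -43 + B (p(B) = -(43 - B) = -43 + B)
(p(44) + 2087014) - 1622610 = ((-43 + 44) + 2087014) - 1622610 = (1 + 2087014) - 1622610 = 2087015 - 1622610 = 464405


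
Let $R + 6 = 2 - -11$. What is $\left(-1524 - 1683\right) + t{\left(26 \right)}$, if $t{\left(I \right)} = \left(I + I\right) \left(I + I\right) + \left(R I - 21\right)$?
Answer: $-342$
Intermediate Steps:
$R = 7$ ($R = -6 + \left(2 - -11\right) = -6 + \left(2 + 11\right) = -6 + 13 = 7$)
$t{\left(I \right)} = -21 + 4 I^{2} + 7 I$ ($t{\left(I \right)} = \left(I + I\right) \left(I + I\right) + \left(7 I - 21\right) = 2 I 2 I + \left(-21 + 7 I\right) = 4 I^{2} + \left(-21 + 7 I\right) = -21 + 4 I^{2} + 7 I$)
$\left(-1524 - 1683\right) + t{\left(26 \right)} = \left(-1524 - 1683\right) + \left(-21 + 4 \cdot 26^{2} + 7 \cdot 26\right) = -3207 + \left(-21 + 4 \cdot 676 + 182\right) = -3207 + \left(-21 + 2704 + 182\right) = -3207 + 2865 = -342$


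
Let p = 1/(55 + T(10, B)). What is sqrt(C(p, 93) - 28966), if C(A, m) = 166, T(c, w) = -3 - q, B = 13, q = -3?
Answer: 120*I*sqrt(2) ≈ 169.71*I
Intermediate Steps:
T(c, w) = 0 (T(c, w) = -3 - 1*(-3) = -3 + 3 = 0)
p = 1/55 (p = 1/(55 + 0) = 1/55 ≈ 0.018182)
sqrt(C(p, 93) - 28966) = sqrt(166 - 28966) = sqrt(-28800) = 120*I*sqrt(2)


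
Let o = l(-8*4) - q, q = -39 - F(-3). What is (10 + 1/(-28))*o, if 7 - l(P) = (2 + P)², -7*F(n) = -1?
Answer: -1667583/196 ≈ -8508.1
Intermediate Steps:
F(n) = ⅐ (F(n) = -⅐*(-1) = ⅐)
l(P) = 7 - (2 + P)²
q = -274/7 (q = -39 - 1*⅐ = -39 - ⅐ = -274/7 ≈ -39.143)
o = -5977/7 (o = (7 - (2 - 8*4)²) - 1*(-274/7) = (7 - (2 - 32)²) + 274/7 = (7 - 1*(-30)²) + 274/7 = (7 - 1*900) + 274/7 = (7 - 900) + 274/7 = -893 + 274/7 = -5977/7 ≈ -853.86)
(10 + 1/(-28))*o = (10 + 1/(-28))*(-5977/7) = (10 - 1/28)*(-5977/7) = (279/28)*(-5977/7) = -1667583/196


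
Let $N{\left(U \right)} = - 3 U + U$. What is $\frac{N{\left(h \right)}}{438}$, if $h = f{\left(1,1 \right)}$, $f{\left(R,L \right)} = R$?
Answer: $- \frac{1}{219} \approx -0.0045662$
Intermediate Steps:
$h = 1$
$N{\left(U \right)} = - 2 U$
$\frac{N{\left(h \right)}}{438} = \frac{\left(-2\right) 1}{438} = \left(-2\right) \frac{1}{438} = - \frac{1}{219}$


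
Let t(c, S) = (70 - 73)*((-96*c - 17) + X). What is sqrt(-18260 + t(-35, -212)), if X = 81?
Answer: 2*I*sqrt(7133) ≈ 168.91*I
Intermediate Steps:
t(c, S) = -192 + 288*c (t(c, S) = (70 - 73)*((-96*c - 17) + 81) = -3*((-17 - 96*c) + 81) = -3*(64 - 96*c) = -192 + 288*c)
sqrt(-18260 + t(-35, -212)) = sqrt(-18260 + (-192 + 288*(-35))) = sqrt(-18260 + (-192 - 10080)) = sqrt(-18260 - 10272) = sqrt(-28532) = 2*I*sqrt(7133)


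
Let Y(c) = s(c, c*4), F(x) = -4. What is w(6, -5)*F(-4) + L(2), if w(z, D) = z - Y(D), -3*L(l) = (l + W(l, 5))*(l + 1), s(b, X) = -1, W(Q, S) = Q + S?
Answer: -37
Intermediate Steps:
L(l) = -(1 + l)*(5 + 2*l)/3 (L(l) = -(l + (l + 5))*(l + 1)/3 = -(l + (5 + l))*(1 + l)/3 = -(5 + 2*l)*(1 + l)/3 = -(1 + l)*(5 + 2*l)/3)
Y(c) = -1
w(z, D) = 1 + z (w(z, D) = z - 1*(-1) = z + 1 = 1 + z)
w(6, -5)*F(-4) + L(2) = (1 + 6)*(-4) + (-5/3 - 7/3*2 - ⅔*2²) = 7*(-4) + (-5/3 - 14/3 - ⅔*4) = -28 + (-5/3 - 14/3 - 8/3) = -28 - 9 = -37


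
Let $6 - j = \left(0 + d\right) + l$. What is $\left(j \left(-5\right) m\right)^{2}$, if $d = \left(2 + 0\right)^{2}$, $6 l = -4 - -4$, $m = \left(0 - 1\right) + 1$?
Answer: $0$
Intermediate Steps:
$m = 0$ ($m = -1 + 1 = 0$)
$l = 0$ ($l = \frac{-4 - -4}{6} = \frac{-4 + 4}{6} = \frac{1}{6} \cdot 0 = 0$)
$d = 4$ ($d = 2^{2} = 4$)
$j = 2$ ($j = 6 - \left(\left(0 + 4\right) + 0\right) = 6 - \left(4 + 0\right) = 6 - 4 = 2$)
$\left(j \left(-5\right) m\right)^{2} = \left(2 \left(-5\right) 0\right)^{2} = \left(\left(-10\right) 0\right)^{2} = 0^{2} = 0$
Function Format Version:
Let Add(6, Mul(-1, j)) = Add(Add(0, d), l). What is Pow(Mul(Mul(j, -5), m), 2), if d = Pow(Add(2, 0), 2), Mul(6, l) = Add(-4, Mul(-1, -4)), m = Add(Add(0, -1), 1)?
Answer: 0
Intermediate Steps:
m = 0 (m = Add(-1, 1) = 0)
l = 0 (l = Mul(Rational(1, 6), Add(-4, Mul(-1, -4))) = Mul(Rational(1, 6), Add(-4, 4)) = Mul(Rational(1, 6), 0) = 0)
d = 4 (d = Pow(2, 2) = 4)
j = 2 (j = Add(6, Mul(-1, Add(Add(0, 4), 0))) = Add(6, Mul(-1, Add(4, 0))) = Add(6, Mul(-1, 4)) = Add(6, -4) = 2)
Pow(Mul(Mul(j, -5), m), 2) = Pow(Mul(Mul(2, -5), 0), 2) = Pow(Mul(-10, 0), 2) = Pow(0, 2) = 0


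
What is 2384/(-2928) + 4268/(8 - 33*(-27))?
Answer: 647093/164517 ≈ 3.9333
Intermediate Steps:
2384/(-2928) + 4268/(8 - 33*(-27)) = 2384*(-1/2928) + 4268/(8 + 891) = -149/183 + 4268/899 = 647093/164517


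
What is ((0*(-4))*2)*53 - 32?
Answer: -32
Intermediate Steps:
((0*(-4))*2)*53 - 32 = (0*2)*53 - 32 = 0*53 - 32 = 0 - 32 = -32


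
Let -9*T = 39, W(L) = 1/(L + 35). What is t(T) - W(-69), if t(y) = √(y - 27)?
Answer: 1/34 + I*√282/3 ≈ 0.029412 + 5.5976*I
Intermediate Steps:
W(L) = 1/(35 + L)
T = -13/3 (T = -⅑*39 = -13/3 ≈ -4.3333)
t(y) = √(-27 + y)
t(T) - W(-69) = √(-27 - 13/3) - 1/(35 - 69) = √(-94/3) - 1/(-34) = I*√282/3 - 1*(-1/34) = I*√282/3 + 1/34 = 1/34 + I*√282/3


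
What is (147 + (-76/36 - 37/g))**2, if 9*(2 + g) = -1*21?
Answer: 322238401/13689 ≈ 23540.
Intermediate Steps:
g = -13/3 (g = -2 + (-1*21)/9 = -2 + (1/9)*(-21) = -2 - 7/3 = -13/3 ≈ -4.3333)
(147 + (-76/36 - 37/g))**2 = (147 + (-76/36 - 37/(-13/3)))**2 = (147 + (-76*1/36 - 37*(-3/13)))**2 = (147 + (-19/9 + 111/13))**2 = (147 + 752/117)**2 = (17951/117)**2 = 322238401/13689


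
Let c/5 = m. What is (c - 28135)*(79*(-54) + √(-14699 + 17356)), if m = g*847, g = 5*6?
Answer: -421971390 + 98915*√2657 ≈ -4.1687e+8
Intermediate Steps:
g = 30
m = 25410 (m = 30*847 = 25410)
c = 127050 (c = 5*25410 = 127050)
(c - 28135)*(79*(-54) + √(-14699 + 17356)) = (127050 - 28135)*(79*(-54) + √(-14699 + 17356)) = 98915*(-4266 + √2657) = -421971390 + 98915*√2657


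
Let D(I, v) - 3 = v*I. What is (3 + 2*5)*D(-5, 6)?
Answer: -351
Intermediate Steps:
D(I, v) = 3 + I*v (D(I, v) = 3 + v*I = 3 + I*v)
(3 + 2*5)*D(-5, 6) = (3 + 2*5)*(3 - 5*6) = (3 + 10)*(3 - 30) = 13*(-27) = -351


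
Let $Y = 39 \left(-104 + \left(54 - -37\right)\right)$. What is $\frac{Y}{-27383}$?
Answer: $\frac{507}{27383} \approx 0.018515$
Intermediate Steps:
$Y = -507$ ($Y = 39 \left(-104 + \left(54 + 37\right)\right) = 39 \left(-104 + 91\right) = 39 \left(-13\right) = -507$)
$\frac{Y}{-27383} = - \frac{507}{-27383} = \left(-507\right) \left(- \frac{1}{27383}\right) = \frac{507}{27383}$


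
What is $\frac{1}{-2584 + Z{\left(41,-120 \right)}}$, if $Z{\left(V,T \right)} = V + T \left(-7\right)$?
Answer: $- \frac{1}{1703} \approx -0.0005872$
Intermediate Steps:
$Z{\left(V,T \right)} = V - 7 T$
$\frac{1}{-2584 + Z{\left(41,-120 \right)}} = \frac{1}{-2584 + \left(41 - -840\right)} = \frac{1}{-2584 + \left(41 + 840\right)} = \frac{1}{-2584 + 881} = \frac{1}{-1703} = - \frac{1}{1703}$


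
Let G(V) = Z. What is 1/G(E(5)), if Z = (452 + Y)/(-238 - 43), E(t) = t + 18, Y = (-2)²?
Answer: -281/456 ≈ -0.61623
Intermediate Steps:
Y = 4
E(t) = 18 + t
Z = -456/281 (Z = (452 + 4)/(-238 - 43) = 456/(-281) = 456*(-1/281) = -456/281 ≈ -1.6228)
G(V) = -456/281
1/G(E(5)) = 1/(-456/281) = -281/456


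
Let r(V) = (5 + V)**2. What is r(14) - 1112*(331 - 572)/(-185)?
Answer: -201207/185 ≈ -1087.6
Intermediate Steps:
r(14) - 1112*(331 - 572)/(-185) = (5 + 14)**2 - 1112*(331 - 572)/(-185) = 19**2 - (-267992)*(-1)/185 = 361 - 1112*241/185 = 361 - 267992/185 = -201207/185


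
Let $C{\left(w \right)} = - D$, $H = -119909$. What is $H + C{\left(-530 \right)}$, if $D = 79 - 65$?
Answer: $-119923$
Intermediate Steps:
$D = 14$ ($D = 79 - 65 = 14$)
$C{\left(w \right)} = -14$ ($C{\left(w \right)} = \left(-1\right) 14 = -14$)
$H + C{\left(-530 \right)} = -119909 - 14 = -119923$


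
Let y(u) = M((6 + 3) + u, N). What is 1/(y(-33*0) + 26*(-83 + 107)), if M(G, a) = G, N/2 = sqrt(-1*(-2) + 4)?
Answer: 1/633 ≈ 0.0015798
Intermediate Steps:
N = 2*sqrt(6) (N = 2*sqrt(-1*(-2) + 4) = 2*sqrt(2 + 4) = 2*sqrt(6) ≈ 4.8990)
y(u) = 9 + u (y(u) = (6 + 3) + u = 9 + u)
1/(y(-33*0) + 26*(-83 + 107)) = 1/((9 - 33*0) + 26*(-83 + 107)) = 1/((9 + 0) + 26*24) = 1/(9 + 624) = 1/633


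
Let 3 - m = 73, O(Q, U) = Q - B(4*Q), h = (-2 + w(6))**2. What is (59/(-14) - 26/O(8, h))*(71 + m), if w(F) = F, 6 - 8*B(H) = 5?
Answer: -947/126 ≈ -7.5159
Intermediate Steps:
B(H) = 1/8 (B(H) = 3/4 - 1/8*5 = 3/4 - 5/8 = 1/8)
h = 16 (h = (-2 + 6)**2 = 4**2 = 16)
O(Q, U) = -1/8 + Q (O(Q, U) = Q - 1*1/8 = Q - 1/8 = -1/8 + Q)
m = -70 (m = 3 - 1*73 = 3 - 73 = -70)
(59/(-14) - 26/O(8, h))*(71 + m) = (59/(-14) - 26/(-1/8 + 8))*(71 - 70) = (59*(-1/14) - 26/63/8)*1 = (-59/14 - 26*8/63)*1 = (-59/14 - 208/63)*1 = -947/126*1 = -947/126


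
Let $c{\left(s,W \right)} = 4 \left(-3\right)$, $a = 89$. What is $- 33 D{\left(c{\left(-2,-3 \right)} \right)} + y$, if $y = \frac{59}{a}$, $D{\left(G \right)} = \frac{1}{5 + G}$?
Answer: $\frac{3350}{623} \approx 5.3772$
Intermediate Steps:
$c{\left(s,W \right)} = -12$
$y = \frac{59}{89} \approx 0.66292$
$- 33 D{\left(c{\left(-2,-3 \right)} \right)} + y = - \frac{33}{5 - 12} + \frac{59}{89} = - \frac{33}{-7} + \frac{59}{89} = \left(-33\right) \left(- \frac{1}{7}\right) + \frac{59}{89} = \frac{33}{7} + \frac{59}{89} = \frac{3350}{623}$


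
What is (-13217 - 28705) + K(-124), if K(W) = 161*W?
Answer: -61886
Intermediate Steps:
(-13217 - 28705) + K(-124) = (-13217 - 28705) + 161*(-124) = -41922 - 19964 = -61886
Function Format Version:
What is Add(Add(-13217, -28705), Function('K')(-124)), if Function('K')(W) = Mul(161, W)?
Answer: -61886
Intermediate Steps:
Add(Add(-13217, -28705), Function('K')(-124)) = Add(Add(-13217, -28705), Mul(161, -124)) = Add(-41922, -19964) = -61886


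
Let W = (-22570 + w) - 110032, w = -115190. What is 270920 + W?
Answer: 23128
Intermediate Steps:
W = -247792 (W = (-22570 - 115190) - 110032 = -137760 - 110032 = -247792)
270920 + W = 270920 - 247792 = 23128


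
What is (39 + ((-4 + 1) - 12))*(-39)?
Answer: -936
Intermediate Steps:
(39 + ((-4 + 1) - 12))*(-39) = (39 + (-3 - 12))*(-39) = (39 - 15)*(-39) = 24*(-39) = -936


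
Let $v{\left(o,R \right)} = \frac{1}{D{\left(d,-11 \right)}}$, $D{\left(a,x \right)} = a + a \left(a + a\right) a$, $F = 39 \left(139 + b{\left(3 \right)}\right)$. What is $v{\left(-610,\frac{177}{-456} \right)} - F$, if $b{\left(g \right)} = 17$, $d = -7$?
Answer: $- \frac{4216213}{693} \approx -6084.0$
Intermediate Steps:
$F = 6084$ ($F = 39 \left(139 + 17\right) = 39 \cdot 156 = 6084$)
$D{\left(a,x \right)} = a + 2 a^{3}$ ($D{\left(a,x \right)} = a + a 2 a a = a + a 2 a^{2} = a + 2 a^{3}$)
$v{\left(o,R \right)} = - \frac{1}{693}$ ($v{\left(o,R \right)} = \frac{1}{-7 + 2 \left(-7\right)^{3}} = \frac{1}{-7 + 2 \left(-343\right)} = \frac{1}{-7 - 686} = \frac{1}{-693} = - \frac{1}{693}$)
$v{\left(-610,\frac{177}{-456} \right)} - F = - \frac{1}{693} - 6084 = - \frac{4216213}{693}$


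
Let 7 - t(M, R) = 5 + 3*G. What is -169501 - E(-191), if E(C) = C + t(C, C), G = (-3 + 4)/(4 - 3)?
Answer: -169309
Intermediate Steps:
G = 1 (G = 1/1 = 1*1 = 1)
t(M, R) = -1 (t(M, R) = 7 - (5 + 3*1) = 7 - (5 + 3) = 7 - 1*8 = 7 - 8 = -1)
E(C) = -1 + C (E(C) = C - 1 = -1 + C)
-169501 - E(-191) = -169501 - (-1 - 191) = -169501 - 1*(-192) = -169501 + 192 = -169309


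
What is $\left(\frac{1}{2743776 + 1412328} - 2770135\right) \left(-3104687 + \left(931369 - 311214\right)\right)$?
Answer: $\frac{7151085069555706187}{1039026} \approx 6.8825 \cdot 10^{12}$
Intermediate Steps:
$\left(\frac{1}{2743776 + 1412328} - 2770135\right) \left(-3104687 + \left(931369 - 311214\right)\right) = \left(\frac{1}{4156104} - 2770135\right) \left(-3104687 + \left(931369 - 311214\right)\right) = \left(\frac{1}{4156104} - 2770135\right) \left(-3104687 + 620155\right) = \left(- \frac{11512969154039}{4156104}\right) \left(-2484532\right) = \frac{7151085069555706187}{1039026}$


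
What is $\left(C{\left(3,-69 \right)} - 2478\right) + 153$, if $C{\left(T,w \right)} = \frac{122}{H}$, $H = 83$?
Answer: $- \frac{192853}{83} \approx -2323.5$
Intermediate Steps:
$C{\left(T,w \right)} = \frac{122}{83}$
$\left(C{\left(3,-69 \right)} - 2478\right) + 153 = \left(\frac{122}{83} - 2478\right) + 153 = - \frac{205552}{83} + 153 = - \frac{192853}{83}$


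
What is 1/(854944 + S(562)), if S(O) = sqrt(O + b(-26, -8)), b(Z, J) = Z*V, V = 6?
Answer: 427472/365464621365 - sqrt(406)/730929242730 ≈ 1.1696e-6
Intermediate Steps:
b(Z, J) = 6*Z (b(Z, J) = Z*6 = 6*Z)
S(O) = sqrt(-156 + O) (S(O) = sqrt(O + 6*(-26)) = sqrt(O - 156) = sqrt(-156 + O))
1/(854944 + S(562)) = 1/(854944 + sqrt(-156 + 562)) = 1/(854944 + sqrt(406))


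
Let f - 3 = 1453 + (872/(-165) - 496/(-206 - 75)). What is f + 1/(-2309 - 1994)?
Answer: 289782252779/199508595 ≈ 1452.5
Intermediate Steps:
f = 67344248/46365 (f = 3 + (1453 + (872/(-165) - 496/(-206 - 75))) = 3 + (1453 + (872*(-1/165) - 496/(-281))) = 3 + (1453 + (-872/165 - 496*(-1/281))) = 3 + (1453 + (-872/165 + 496/281)) = 3 + (1453 - 163192/46365) = 3 + 67205153/46365 = 67344248/46365 ≈ 1452.5)
f + 1/(-2309 - 1994) = 67344248/46365 + 1/(-2309 - 1994) = 67344248/46365 + 1/(-4303) = 67344248/46365 - 1/4303 = 289782252779/199508595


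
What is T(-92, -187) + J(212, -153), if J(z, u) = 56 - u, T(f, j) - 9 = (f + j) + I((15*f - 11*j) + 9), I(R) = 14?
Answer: -47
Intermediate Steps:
T(f, j) = 23 + f + j (T(f, j) = 9 + ((f + j) + 14) = 9 + (14 + f + j) = 23 + f + j)
T(-92, -187) + J(212, -153) = (23 - 92 - 187) + (56 - 1*(-153)) = -256 + (56 + 153) = -256 + 209 = -47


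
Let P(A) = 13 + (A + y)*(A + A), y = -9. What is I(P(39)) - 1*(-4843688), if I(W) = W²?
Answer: 10380297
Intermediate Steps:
P(A) = 13 + 2*A*(-9 + A) (P(A) = 13 + (A - 9)*(A + A) = 13 + (-9 + A)*(2*A) = 13 + 2*A*(-9 + A))
I(P(39)) - 1*(-4843688) = (13 - 18*39 + 2*39²)² - 1*(-4843688) = (13 - 702 + 2*1521)² + 4843688 = (13 - 702 + 3042)² + 4843688 = 2353² + 4843688 = 5536609 + 4843688 = 10380297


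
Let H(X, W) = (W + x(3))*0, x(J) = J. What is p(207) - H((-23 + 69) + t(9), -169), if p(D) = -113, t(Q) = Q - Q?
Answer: -113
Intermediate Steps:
t(Q) = 0
H(X, W) = 0 (H(X, W) = (W + 3)*0 = (3 + W)*0 = 0)
p(207) - H((-23 + 69) + t(9), -169) = -113 - 1*0 = -113 + 0 = -113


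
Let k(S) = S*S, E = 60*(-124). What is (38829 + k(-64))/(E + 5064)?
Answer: -42925/2376 ≈ -18.066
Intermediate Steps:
E = -7440
k(S) = S²
(38829 + k(-64))/(E + 5064) = (38829 + (-64)²)/(-7440 + 5064) = (38829 + 4096)/(-2376) = 42925*(-1/2376) = -42925/2376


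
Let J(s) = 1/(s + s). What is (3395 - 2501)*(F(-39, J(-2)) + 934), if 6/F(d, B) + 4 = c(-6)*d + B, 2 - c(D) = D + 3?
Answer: 665470356/797 ≈ 8.3497e+5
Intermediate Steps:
c(D) = -1 - D (c(D) = 2 - (D + 3) = 2 - (3 + D) = 2 + (-3 - D) = -1 - D)
J(s) = 1/(2*s)
F(d, B) = 6/(-4 + B + 5*d) (F(d, B) = 6/(-4 + ((-1 - 1*(-6))*d + B)) = 6/(-4 + ((-1 + 6)*d + B)) = 6/(-4 + (5*d + B)) = 6/(-4 + (B + 5*d)) = 6/(-4 + B + 5*d))
(3395 - 2501)*(F(-39, J(-2)) + 934) = (3395 - 2501)*(6/(-4 + (½)/(-2) + 5*(-39)) + 934) = 894*(6/(-4 + (½)*(-½) - 195) + 934) = 894*(6/(-4 - ¼ - 195) + 934) = 894*(6/(-797/4) + 934) = 894*(6*(-4/797) + 934) = 894*(-24/797 + 934) = 894*(744374/797) = 665470356/797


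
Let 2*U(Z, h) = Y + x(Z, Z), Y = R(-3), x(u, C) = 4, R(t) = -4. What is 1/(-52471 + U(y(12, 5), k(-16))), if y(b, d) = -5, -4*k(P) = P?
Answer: -1/52471 ≈ -1.9058e-5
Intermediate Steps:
k(P) = -P/4
Y = -4
U(Z, h) = 0 (U(Z, h) = (-4 + 4)/2 = (½)*0 = 0)
1/(-52471 + U(y(12, 5), k(-16))) = 1/(-52471 + 0) = 1/(-52471) = -1/52471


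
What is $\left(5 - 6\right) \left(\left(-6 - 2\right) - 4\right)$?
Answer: $12$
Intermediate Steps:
$\left(5 - 6\right) \left(\left(-6 - 2\right) - 4\right) = - (\left(-6 - 2\right) - 4) = - (-8 - 4) = \left(-1\right) \left(-12\right) = 12$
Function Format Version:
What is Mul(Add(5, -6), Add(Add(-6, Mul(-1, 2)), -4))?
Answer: 12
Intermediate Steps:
Mul(Add(5, -6), Add(Add(-6, Mul(-1, 2)), -4)) = Mul(-1, Add(Add(-6, -2), -4)) = Mul(-1, Add(-8, -4)) = Mul(-1, -12) = 12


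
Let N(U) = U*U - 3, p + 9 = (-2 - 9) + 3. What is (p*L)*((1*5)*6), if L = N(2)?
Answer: -510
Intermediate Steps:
p = -17 (p = -9 + ((-2 - 9) + 3) = -9 + (-11 + 3) = -9 - 8 = -17)
N(U) = -3 + U**2 (N(U) = U**2 - 3 = -3 + U**2)
L = 1 (L = -3 + 2**2 = -3 + 4 = 1)
(p*L)*((1*5)*6) = (-17*1)*((1*5)*6) = -85*6 = -17*30 = -510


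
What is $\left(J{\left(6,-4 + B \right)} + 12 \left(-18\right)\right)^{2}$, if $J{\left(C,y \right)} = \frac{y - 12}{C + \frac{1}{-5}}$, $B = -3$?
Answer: $\frac{40436881}{841} \approx 48082.0$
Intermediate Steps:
$J{\left(C,y \right)} = \frac{-12 + y}{- \frac{1}{5} + C}$ ($J{\left(C,y \right)} = \frac{-12 + y}{C - \frac{1}{5}} = \frac{-12 + y}{- \frac{1}{5} + C}$)
$\left(J{\left(6,-4 + B \right)} + 12 \left(-18\right)\right)^{2} = \left(\frac{5 \left(-12 - 7\right)}{-1 + 5 \cdot 6} + 12 \left(-18\right)\right)^{2} = \left(\frac{5 \left(-12 - 7\right)}{-1 + 30} - 216\right)^{2} = \left(5 \cdot \frac{1}{29} \left(-19\right) - 216\right)^{2} = \left(- \frac{95}{29} - 216\right)^{2} = \left(- \frac{6359}{29}\right)^{2} = \frac{40436881}{841}$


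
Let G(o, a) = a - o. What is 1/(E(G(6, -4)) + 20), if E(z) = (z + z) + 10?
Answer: 1/10 ≈ 0.10000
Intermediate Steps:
E(z) = 10 + 2*z (E(z) = 2*z + 10 = 10 + 2*z)
1/(E(G(6, -4)) + 20) = 1/((10 + 2*(-4 - 1*6)) + 20) = 1/((10 + 2*(-4 - 6)) + 20) = 1/((10 + 2*(-10)) + 20) = 1/((10 - 20) + 20) = 1/(-10 + 20) = 1/10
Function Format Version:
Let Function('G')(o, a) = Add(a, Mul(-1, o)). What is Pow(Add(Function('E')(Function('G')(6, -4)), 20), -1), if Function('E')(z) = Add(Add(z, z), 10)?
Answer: Rational(1, 10) ≈ 0.10000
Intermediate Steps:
Function('E')(z) = Add(10, Mul(2, z)) (Function('E')(z) = Add(Mul(2, z), 10) = Add(10, Mul(2, z)))
Pow(Add(Function('E')(Function('G')(6, -4)), 20), -1) = Pow(Add(Add(10, Mul(2, Add(-4, Mul(-1, 6)))), 20), -1) = Pow(Add(Add(10, Mul(2, Add(-4, -6))), 20), -1) = Pow(Add(Add(10, Mul(2, -10)), 20), -1) = Pow(Add(Add(10, -20), 20), -1) = Pow(Add(-10, 20), -1) = Pow(10, -1) = Rational(1, 10)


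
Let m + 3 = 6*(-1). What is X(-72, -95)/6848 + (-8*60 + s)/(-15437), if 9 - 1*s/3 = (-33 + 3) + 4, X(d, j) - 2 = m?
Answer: 2459941/105712576 ≈ 0.023270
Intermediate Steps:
m = -9 (m = -3 + 6*(-1) = -3 - 6 = -9)
X(d, j) = -7 (X(d, j) = 2 - 9 = -7)
s = 105 (s = 27 - 3*((-33 + 3) + 4) = 27 - 3*(-30 + 4) = 27 - 3*(-26) = 27 + 78 = 105)
X(-72, -95)/6848 + (-8*60 + s)/(-15437) = -7/6848 + (-8*60 + 105)/(-15437) = -7*1/6848 + (-480 + 105)*(-1/15437) = -7/6848 - 375*(-1/15437) = -7/6848 + 375/15437 = 2459941/105712576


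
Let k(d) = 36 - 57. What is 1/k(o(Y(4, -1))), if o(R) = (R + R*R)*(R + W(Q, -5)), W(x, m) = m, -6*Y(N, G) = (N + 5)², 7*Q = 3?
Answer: -1/21 ≈ -0.047619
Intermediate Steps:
Q = 3/7 (Q = (⅐)*3 = 3/7 ≈ 0.42857)
Y(N, G) = -(5 + N)²/6 (Y(N, G) = -(N + 5)²/6 = -(5 + N)²/6)
o(R) = (-5 + R)*(R + R²) (o(R) = (R + R*R)*(R - 5) = (R + R²)*(-5 + R) = (-5 + R)*(R + R²))
k(d) = -21
1/k(o(Y(4, -1))) = 1/(-21) = -1/21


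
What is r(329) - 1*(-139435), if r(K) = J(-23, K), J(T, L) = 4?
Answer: 139439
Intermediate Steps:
r(K) = 4
r(329) - 1*(-139435) = 4 - 1*(-139435) = 4 + 139435 = 139439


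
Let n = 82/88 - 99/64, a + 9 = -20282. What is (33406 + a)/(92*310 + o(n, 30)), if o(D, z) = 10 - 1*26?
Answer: 13115/28504 ≈ 0.46011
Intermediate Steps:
a = -20291 (a = -9 - 20282 = -20291)
n = -433/704 (n = 82*(1/88) - 99*1/64 = 41/44 - 99/64 = -433/704 ≈ -0.61506)
o(D, z) = -16 (o(D, z) = 10 - 26 = -16)
(33406 + a)/(92*310 + o(n, 30)) = (33406 - 20291)/(92*310 - 16) = 13115/(28520 - 16) = 13115/28504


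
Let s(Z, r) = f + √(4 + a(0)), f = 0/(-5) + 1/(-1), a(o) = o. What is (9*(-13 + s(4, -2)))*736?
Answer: -79488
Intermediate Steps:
f = -1 (f = 0*(-⅕) + 1*(-1) = 0 - 1 = -1)
s(Z, r) = 1 (s(Z, r) = -1 + √(4 + 0) = -1 + √4 = -1 + 2 = 1)
(9*(-13 + s(4, -2)))*736 = (9*(-13 + 1))*736 = (9*(-12))*736 = -108*736 = -79488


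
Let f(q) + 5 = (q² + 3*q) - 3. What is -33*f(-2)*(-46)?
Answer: -15180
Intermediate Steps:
f(q) = -8 + q² + 3*q (f(q) = -5 + ((q² + 3*q) - 3) = -5 + (-3 + q² + 3*q) = -8 + q² + 3*q)
-33*f(-2)*(-46) = -33*(-8 + (-2)² + 3*(-2))*(-46) = -33*(-8 + 4 - 6)*(-46) = -33*(-10)*(-46) = 330*(-46) = -15180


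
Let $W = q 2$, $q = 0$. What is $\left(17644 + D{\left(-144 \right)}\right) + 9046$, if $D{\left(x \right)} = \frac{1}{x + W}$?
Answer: $\frac{3843359}{144} \approx 26690.0$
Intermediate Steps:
$W = 0$ ($W = 0 \cdot 2 = 0$)
$D{\left(x \right)} = \frac{1}{x}$ ($D{\left(x \right)} = \frac{1}{x + 0} = \frac{1}{x}$)
$\left(17644 + D{\left(-144 \right)}\right) + 9046 = \left(17644 + \frac{1}{-144}\right) + 9046 = \left(17644 - \frac{1}{144}\right) + 9046 = \frac{2540735}{144} + 9046 = \frac{3843359}{144}$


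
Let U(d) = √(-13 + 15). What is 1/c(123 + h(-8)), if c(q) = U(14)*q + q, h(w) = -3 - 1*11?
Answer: -1/109 + √2/109 ≈ 0.0038001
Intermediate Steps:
h(w) = -14 (h(w) = -3 - 11 = -14)
U(d) = √2
c(q) = q + q*√2 (c(q) = √2*q + q = q*√2 + q = q + q*√2)
1/c(123 + h(-8)) = 1/((123 - 14)*(1 + √2)) = 1/(109*(1 + √2)) = 1/(109 + 109*√2)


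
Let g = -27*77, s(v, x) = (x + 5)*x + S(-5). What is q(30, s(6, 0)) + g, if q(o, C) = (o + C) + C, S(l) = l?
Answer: -2059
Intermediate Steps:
s(v, x) = -5 + x*(5 + x) (s(v, x) = (x + 5)*x - 5 = (5 + x)*x - 5 = x*(5 + x) - 5 = -5 + x*(5 + x))
g = -2079
q(o, C) = o + 2*C (q(o, C) = (C + o) + C = o + 2*C)
q(30, s(6, 0)) + g = (30 + 2*(-5 + 0**2 + 5*0)) - 2079 = (30 + 2*(-5 + 0 + 0)) - 2079 = (30 + 2*(-5)) - 2079 = (30 - 10) - 2079 = 20 - 2079 = -2059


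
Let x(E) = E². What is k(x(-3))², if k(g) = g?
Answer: 81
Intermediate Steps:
k(x(-3))² = ((-3)²)² = 9² = 81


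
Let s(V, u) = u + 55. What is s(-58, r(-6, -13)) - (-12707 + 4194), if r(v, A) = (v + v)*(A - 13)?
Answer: 8880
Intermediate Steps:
r(v, A) = 2*v*(-13 + A) (r(v, A) = (2*v)*(-13 + A) = 2*v*(-13 + A))
s(V, u) = 55 + u
s(-58, r(-6, -13)) - (-12707 + 4194) = (55 + 2*(-6)*(-13 - 13)) - (-12707 + 4194) = (55 + 2*(-6)*(-26)) - 1*(-8513) = (55 + 312) + 8513 = 367 + 8513 = 8880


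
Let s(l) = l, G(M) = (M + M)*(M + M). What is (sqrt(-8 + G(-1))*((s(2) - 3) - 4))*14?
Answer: -140*I ≈ -140.0*I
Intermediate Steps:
G(M) = 4*M**2 (G(M) = (2*M)*(2*M) = 4*M**2)
(sqrt(-8 + G(-1))*((s(2) - 3) - 4))*14 = (sqrt(-8 + 4*(-1)**2)*((2 - 3) - 4))*14 = (sqrt(-8 + 4*1)*(-1 - 4))*14 = (sqrt(-8 + 4)*(-5))*14 = (sqrt(-4)*(-5))*14 = ((2*I)*(-5))*14 = -10*I*14 = -140*I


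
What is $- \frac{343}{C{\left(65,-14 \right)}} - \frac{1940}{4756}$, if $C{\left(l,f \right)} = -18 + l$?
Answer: $- \frac{430622}{55883} \approx -7.7058$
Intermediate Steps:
$- \frac{343}{C{\left(65,-14 \right)}} - \frac{1940}{4756} = - \frac{343}{-18 + 65} - \frac{1940}{4756} = - \frac{343}{47} - \frac{485}{1189} = - \frac{430622}{55883}$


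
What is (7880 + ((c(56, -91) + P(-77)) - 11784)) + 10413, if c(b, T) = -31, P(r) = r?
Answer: 6401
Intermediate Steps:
(7880 + ((c(56, -91) + P(-77)) - 11784)) + 10413 = (7880 + ((-31 - 77) - 11784)) + 10413 = (7880 + (-108 - 11784)) + 10413 = (7880 - 11892) + 10413 = -4012 + 10413 = 6401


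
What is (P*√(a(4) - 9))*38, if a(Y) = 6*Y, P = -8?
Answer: -304*√15 ≈ -1177.4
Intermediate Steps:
(P*√(a(4) - 9))*38 = -8*√(6*4 - 9)*38 = -8*√(24 - 9)*38 = -8*√15*38 = -304*√15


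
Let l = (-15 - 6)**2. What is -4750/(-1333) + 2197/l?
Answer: 5023351/587853 ≈ 8.5453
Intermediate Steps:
l = 441 (l = (-21)**2 = 441)
-4750/(-1333) + 2197/l = -4750/(-1333) + 2197/441 = -4750*(-1/1333) + 2197*(1/441) = 4750/1333 + 2197/441 = 5023351/587853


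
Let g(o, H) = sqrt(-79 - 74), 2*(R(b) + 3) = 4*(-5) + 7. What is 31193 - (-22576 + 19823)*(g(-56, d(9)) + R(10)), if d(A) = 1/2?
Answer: 10079/2 + 8259*I*sqrt(17) ≈ 5039.5 + 34053.0*I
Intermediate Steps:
d(A) = 1/2
R(b) = -19/2 (R(b) = -3 + (4*(-5) + 7)/2 = -3 + (-20 + 7)/2 = -3 + (1/2)*(-13) = -3 - 13/2 = -19/2)
g(o, H) = 3*I*sqrt(17) (g(o, H) = sqrt(-153) = 3*I*sqrt(17))
31193 - (-22576 + 19823)*(g(-56, d(9)) + R(10)) = 31193 - (-22576 + 19823)*(3*I*sqrt(17) - 19/2) = 31193 - (-2753)*(-19/2 + 3*I*sqrt(17)) = 31193 - (52307/2 - 8259*I*sqrt(17)) = 31193 + (-52307/2 + 8259*I*sqrt(17)) = 10079/2 + 8259*I*sqrt(17)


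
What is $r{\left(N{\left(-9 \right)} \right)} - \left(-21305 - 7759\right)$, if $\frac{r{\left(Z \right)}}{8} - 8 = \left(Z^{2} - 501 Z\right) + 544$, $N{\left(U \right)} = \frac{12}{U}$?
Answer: $\frac{349544}{9} \approx 38838.0$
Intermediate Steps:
$r{\left(Z \right)} = 4416 - 4008 Z + 8 Z^{2}$ ($r{\left(Z \right)} = 64 + 8 \left(\left(Z^{2} - 501 Z\right) + 544\right) = 64 + 8 \left(544 + Z^{2} - 501 Z\right) = 64 + \left(4352 - 4008 Z + 8 Z^{2}\right) = 4416 - 4008 Z + 8 Z^{2}$)
$r{\left(N{\left(-9 \right)} \right)} - \left(-21305 - 7759\right) = \left(4416 - 4008 \frac{12}{-9} + 8 \left(\frac{12}{-9}\right)^{2}\right) - \left(-21305 - 7759\right) = \left(4416 - 4008 \cdot 12 \left(- \frac{1}{9}\right) + 8 \left(12 \left(- \frac{1}{9}\right)\right)^{2}\right) - -29064 = \left(4416 - -5344 + 8 \left(- \frac{4}{3}\right)^{2}\right) + 29064 = \left(4416 + 5344 + 8 \cdot \frac{16}{9}\right) + 29064 = \left(4416 + 5344 + \frac{128}{9}\right) + 29064 = \frac{87968}{9} + 29064 = \frac{349544}{9}$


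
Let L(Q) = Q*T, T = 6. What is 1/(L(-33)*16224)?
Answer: -1/3212352 ≈ -3.1130e-7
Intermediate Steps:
L(Q) = 6*Q (L(Q) = Q*6 = 6*Q)
1/(L(-33)*16224) = 1/((6*(-33))*16224) = (1/16224)/(-198) = -1/198*1/16224 = -1/3212352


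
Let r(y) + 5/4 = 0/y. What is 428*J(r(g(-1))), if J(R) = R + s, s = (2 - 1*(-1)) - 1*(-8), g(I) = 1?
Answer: 4173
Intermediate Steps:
r(y) = -5/4 (r(y) = -5/4 + 0/y = -5/4 + 0 = -5/4)
s = 11 (s = (2 + 1) + 8 = 3 + 8 = 11)
J(R) = 11 + R (J(R) = R + 11 = 11 + R)
428*J(r(g(-1))) = 428*(11 - 5/4) = 428*(39/4) = 4173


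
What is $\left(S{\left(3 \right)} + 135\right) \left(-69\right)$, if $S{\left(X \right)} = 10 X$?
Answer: $-11385$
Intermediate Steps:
$\left(S{\left(3 \right)} + 135\right) \left(-69\right) = \left(10 \cdot 3 + 135\right) \left(-69\right) = \left(30 + 135\right) \left(-69\right) = 165 \left(-69\right) = -11385$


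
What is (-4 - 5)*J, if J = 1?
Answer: -9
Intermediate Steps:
(-4 - 5)*J = (-4 - 5)*1 = -9*1 = -9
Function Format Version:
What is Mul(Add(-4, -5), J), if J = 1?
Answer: -9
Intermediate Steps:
Mul(Add(-4, -5), J) = Mul(Add(-4, -5), 1) = Mul(-9, 1) = -9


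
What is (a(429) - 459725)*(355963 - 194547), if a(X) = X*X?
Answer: -44499808544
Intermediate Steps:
a(X) = X**2
(a(429) - 459725)*(355963 - 194547) = (429**2 - 459725)*(355963 - 194547) = (184041 - 459725)*161416 = -275684*161416 = -44499808544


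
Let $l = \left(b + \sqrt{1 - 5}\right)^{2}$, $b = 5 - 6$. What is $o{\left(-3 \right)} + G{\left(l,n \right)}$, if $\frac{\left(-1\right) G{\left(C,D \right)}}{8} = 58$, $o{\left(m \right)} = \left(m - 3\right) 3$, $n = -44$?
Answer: $-482$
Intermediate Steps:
$b = -1$ ($b = 5 - 6 = -1$)
$o{\left(m \right)} = -9 + 3 m$ ($o{\left(m \right)} = \left(-3 + m\right) 3 = -9 + 3 m$)
$l = \left(-1 + 2 i\right)^{2}$ ($l = \left(-1 + \sqrt{1 - 5}\right)^{2} = \left(-1 + \sqrt{-4}\right)^{2} = \left(-1 + 2 i\right)^{2} \approx -3.0 - 4.0 i$)
$G{\left(C,D \right)} = -464$ ($G{\left(C,D \right)} = \left(-8\right) 58 = -464$)
$o{\left(-3 \right)} + G{\left(l,n \right)} = \left(-9 + 3 \left(-3\right)\right) - 464 = \left(-9 - 9\right) - 464 = -18 - 464 = -482$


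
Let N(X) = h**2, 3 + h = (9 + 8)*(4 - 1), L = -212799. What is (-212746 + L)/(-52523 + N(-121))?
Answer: 425545/50219 ≈ 8.4738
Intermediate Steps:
h = 48 (h = -3 + (9 + 8)*(4 - 1) = -3 + 17*3 = -3 + 51 = 48)
N(X) = 2304 (N(X) = 48**2 = 2304)
(-212746 + L)/(-52523 + N(-121)) = (-212746 - 212799)/(-52523 + 2304) = -425545/(-50219) = -425545*(-1/50219) = 425545/50219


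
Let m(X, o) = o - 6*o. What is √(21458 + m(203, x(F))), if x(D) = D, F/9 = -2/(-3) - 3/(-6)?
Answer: √85622/2 ≈ 146.31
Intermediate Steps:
F = 21/2 (F = 9*(-2/(-3) - 3/(-6)) = 9*(-2*(-⅓) - 3*(-⅙)) = 9*(⅔ + ½) = 9*(7/6) = 21/2 ≈ 10.500)
m(X, o) = -5*o
√(21458 + m(203, x(F))) = √(21458 - 5*21/2) = √(21458 - 105/2) = √(42811/2) = √85622/2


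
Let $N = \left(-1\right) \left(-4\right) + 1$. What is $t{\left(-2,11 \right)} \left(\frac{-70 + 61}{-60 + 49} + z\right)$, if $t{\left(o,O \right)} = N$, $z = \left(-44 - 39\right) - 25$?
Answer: $- \frac{5895}{11} \approx -535.91$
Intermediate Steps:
$z = -108$ ($z = -83 - 25 = -108$)
$N = 5$ ($N = 4 + 1 = 5$)
$t{\left(o,O \right)} = 5$
$t{\left(-2,11 \right)} \left(\frac{-70 + 61}{-60 + 49} + z\right) = 5 \left(\frac{-70 + 61}{-60 + 49} - 108\right) = 5 \left(- \frac{9}{-11} - 108\right) = 5 \left(\left(-9\right) \left(- \frac{1}{11}\right) - 108\right) = 5 \left(\frac{9}{11} - 108\right) = 5 \left(- \frac{1179}{11}\right) = - \frac{5895}{11}$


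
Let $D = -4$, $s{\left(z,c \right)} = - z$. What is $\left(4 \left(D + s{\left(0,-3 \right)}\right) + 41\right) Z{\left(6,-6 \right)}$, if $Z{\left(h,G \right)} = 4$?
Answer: $100$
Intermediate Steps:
$\left(4 \left(D + s{\left(0,-3 \right)}\right) + 41\right) Z{\left(6,-6 \right)} = \left(4 \left(-4 - 0\right) + 41\right) 4 = \left(4 \left(-4 + 0\right) + 41\right) 4 = \left(4 \left(-4\right) + 41\right) 4 = \left(-16 + 41\right) 4 = 25 \cdot 4 = 100$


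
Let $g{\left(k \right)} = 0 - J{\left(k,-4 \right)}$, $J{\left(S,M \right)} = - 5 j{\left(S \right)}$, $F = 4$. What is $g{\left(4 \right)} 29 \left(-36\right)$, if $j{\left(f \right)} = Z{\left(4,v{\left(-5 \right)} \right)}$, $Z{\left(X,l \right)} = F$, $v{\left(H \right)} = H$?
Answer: $-20880$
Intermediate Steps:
$Z{\left(X,l \right)} = 4$
$j{\left(f \right)} = 4$
$J{\left(S,M \right)} = -20$ ($J{\left(S,M \right)} = \left(-5\right) 4 = -20$)
$g{\left(k \right)} = 20$ ($g{\left(k \right)} = 0 - -20 = 0 + 20 = 20$)
$g{\left(4 \right)} 29 \left(-36\right) = 20 \cdot 29 \left(-36\right) = 580 \left(-36\right) = -20880$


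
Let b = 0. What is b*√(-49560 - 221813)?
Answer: 0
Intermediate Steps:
b*√(-49560 - 221813) = 0*√(-49560 - 221813) = 0*√(-271373) = 0*(I*√271373) = 0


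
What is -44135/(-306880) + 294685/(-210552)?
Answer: -289786501/230764992 ≈ -1.2558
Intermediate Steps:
-44135/(-306880) + 294685/(-210552) = -44135*(-1/306880) + 294685*(-1/210552) = 1261/8768 - 294685/210552 = -289786501/230764992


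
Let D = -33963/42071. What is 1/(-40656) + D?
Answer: -1380841799/1710438576 ≈ -0.80730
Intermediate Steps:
D = -33963/42071 (D = -33963*1/42071 = -33963/42071 ≈ -0.80728)
1/(-40656) + D = 1/(-40656) - 33963/42071 = -1/40656 - 33963/42071 = -1380841799/1710438576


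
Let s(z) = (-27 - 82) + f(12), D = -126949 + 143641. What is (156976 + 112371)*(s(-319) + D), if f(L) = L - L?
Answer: 4466581301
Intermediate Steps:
D = 16692
f(L) = 0
s(z) = -109 (s(z) = (-27 - 82) + 0 = -109 + 0 = -109)
(156976 + 112371)*(s(-319) + D) = (156976 + 112371)*(-109 + 16692) = 269347*16583 = 4466581301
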